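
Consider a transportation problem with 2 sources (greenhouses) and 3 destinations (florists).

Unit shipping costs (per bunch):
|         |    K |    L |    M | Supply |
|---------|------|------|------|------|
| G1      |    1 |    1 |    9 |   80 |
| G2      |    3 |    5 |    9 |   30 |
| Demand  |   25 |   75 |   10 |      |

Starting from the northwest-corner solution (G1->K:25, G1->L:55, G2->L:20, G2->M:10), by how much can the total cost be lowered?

Current plan cost = 25·1 + 55·1 + 20·5 + 10·9 = 270.
Optimal plan:
  G1→K: 5 bunches
  G1→L: 75 bunches
  G2→K: 20 bunches
  G2→M: 10 bunches
Optimal cost = 230.
Saving = 270 − 230 = 40.

40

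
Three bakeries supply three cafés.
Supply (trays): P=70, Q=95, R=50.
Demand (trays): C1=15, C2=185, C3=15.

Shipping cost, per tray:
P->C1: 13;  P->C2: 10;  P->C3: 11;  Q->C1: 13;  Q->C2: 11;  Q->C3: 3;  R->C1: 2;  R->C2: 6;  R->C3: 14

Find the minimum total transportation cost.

An optimal shipping plan:
  P to C2: 70 × 10 = 700
  Q to C2: 80 × 11 = 880
  Q to C3: 15 × 3 = 45
  R to C1: 15 × 2 = 30
  R to C2: 35 × 6 = 210
Total = 700 + 880 + 45 + 30 + 210 = 1865.
(Supply check: P ships 70; Q ships 95; R ships 50.)

1865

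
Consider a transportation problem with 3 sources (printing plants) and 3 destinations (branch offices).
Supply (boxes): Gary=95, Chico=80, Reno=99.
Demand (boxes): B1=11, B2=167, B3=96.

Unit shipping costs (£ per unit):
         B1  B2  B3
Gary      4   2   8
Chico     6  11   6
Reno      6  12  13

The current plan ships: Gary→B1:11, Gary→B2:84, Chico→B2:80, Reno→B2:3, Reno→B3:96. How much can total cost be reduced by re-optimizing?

Current plan cost = 11·4 + 84·2 + 80·11 + 3·12 + 96·13 = £2376.
Optimal plan:
  Gary->B2: 95 × £2 = £190
  Chico->B3: 80 × £6 = £480
  Reno->B1: 11 × £6 = £66
  Reno->B2: 72 × £12 = £864
  Reno->B3: 16 × £13 = £208
Optimal cost = £1808.
Saving = 2376 − 1808 = £568.

568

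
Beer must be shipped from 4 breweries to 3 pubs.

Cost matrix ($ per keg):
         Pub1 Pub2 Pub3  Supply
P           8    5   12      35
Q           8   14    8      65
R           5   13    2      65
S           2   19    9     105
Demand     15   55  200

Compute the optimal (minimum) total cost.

One minimum-cost allocation:
  P->Pub2: 35 kegs
  Q->Pub2: 20 kegs
  Q->Pub3: 45 kegs
  R->Pub3: 65 kegs
  S->Pub1: 15 kegs
  S->Pub3: 90 kegs
Total cost = $1785.
(Supply check: P ships 35; Q ships 65; R ships 65; S ships 105.)

1785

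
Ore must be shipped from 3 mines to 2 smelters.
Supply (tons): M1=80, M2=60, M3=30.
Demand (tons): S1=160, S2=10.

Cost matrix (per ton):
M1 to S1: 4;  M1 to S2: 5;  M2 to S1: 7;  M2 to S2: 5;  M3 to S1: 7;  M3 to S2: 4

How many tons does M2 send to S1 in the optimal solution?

Solving gives:
  M1→S1: 80 × 4 = 320
  M2→S1: 60 × 7 = 420
  M3→S1: 20 × 7 = 140
  M3→S2: 10 × 4 = 40
Total cost = 920.
So M2→S1 carries 60 tons.

60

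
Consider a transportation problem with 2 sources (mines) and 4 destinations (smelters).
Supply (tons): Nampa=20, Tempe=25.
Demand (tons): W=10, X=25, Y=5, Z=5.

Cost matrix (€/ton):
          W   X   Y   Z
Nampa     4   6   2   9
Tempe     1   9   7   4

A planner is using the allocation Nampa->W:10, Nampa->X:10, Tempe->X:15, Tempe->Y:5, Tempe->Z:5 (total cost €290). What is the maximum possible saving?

70

Current plan cost = 10·4 + 10·6 + 15·9 + 5·7 + 5·4 = €290.
Optimal plan:
  Nampa–X: 15 tons
  Nampa–Y: 5 tons
  Tempe–W: 10 tons
  Tempe–X: 10 tons
  Tempe–Z: 5 tons
Optimal cost = €220.
Saving = 290 − 220 = €70.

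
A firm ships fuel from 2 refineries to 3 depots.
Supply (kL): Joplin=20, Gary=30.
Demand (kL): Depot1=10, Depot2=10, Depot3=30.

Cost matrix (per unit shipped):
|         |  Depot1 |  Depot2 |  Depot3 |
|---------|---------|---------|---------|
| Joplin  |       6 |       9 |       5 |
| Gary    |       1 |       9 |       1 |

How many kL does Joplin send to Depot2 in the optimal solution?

10

Optimal shipments:
  Joplin→Depot2: 10 kL
  Joplin→Depot3: 10 kL
  Gary→Depot1: 10 kL
  Gary→Depot3: 20 kL
Total cost = 170.
So Joplin→Depot2 carries 10 kL.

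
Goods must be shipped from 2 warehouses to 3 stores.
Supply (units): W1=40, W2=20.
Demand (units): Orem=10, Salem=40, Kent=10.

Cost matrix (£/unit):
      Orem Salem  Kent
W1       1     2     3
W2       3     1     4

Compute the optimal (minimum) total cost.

100

A cheapest plan:
  W1–Orem: 10 × £1 = £10
  W1–Salem: 20 × £2 = £40
  W1–Kent: 10 × £3 = £30
  W2–Salem: 20 × £1 = £20
Total = 10 + 40 + 30 + 20 = £100.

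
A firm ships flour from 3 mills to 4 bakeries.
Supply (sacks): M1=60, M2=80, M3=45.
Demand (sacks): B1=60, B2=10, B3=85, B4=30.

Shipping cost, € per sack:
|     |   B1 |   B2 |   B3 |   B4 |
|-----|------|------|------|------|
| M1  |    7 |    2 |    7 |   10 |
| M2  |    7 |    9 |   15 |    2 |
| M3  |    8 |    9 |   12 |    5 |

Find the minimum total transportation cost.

Optimal allocation:
  M1 to B2: 10 × €2 = €20
  M1 to B3: 50 × €7 = €350
  M2 to B1: 50 × €7 = €350
  M2 to B4: 30 × €2 = €60
  M3 to B1: 10 × €8 = €80
  M3 to B3: 35 × €12 = €420
Total = 20 + 350 + 350 + 60 + 80 + 420 = €1280.

1280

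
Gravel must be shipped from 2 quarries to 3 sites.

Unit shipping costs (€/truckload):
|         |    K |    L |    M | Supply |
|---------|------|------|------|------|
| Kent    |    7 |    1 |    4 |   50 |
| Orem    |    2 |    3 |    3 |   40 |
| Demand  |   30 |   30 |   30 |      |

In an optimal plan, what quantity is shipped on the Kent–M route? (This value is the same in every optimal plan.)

20

Optimal shipments:
  Kent to L: 30 × €1 = €30
  Kent to M: 20 × €4 = €80
  Orem to K: 30 × €2 = €60
  Orem to M: 10 × €3 = €30
Total cost = €200.
So Kent→M carries 20 truckloads.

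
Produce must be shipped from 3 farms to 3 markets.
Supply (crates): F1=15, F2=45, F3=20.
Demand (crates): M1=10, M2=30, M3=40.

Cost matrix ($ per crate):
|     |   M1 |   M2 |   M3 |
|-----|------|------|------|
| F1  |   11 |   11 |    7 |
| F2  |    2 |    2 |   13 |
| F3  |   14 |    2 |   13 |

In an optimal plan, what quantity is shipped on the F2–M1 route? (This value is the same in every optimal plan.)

Optimal shipments:
  F1→M3: 15 × $7 = $105
  F2→M1: 10 × $2 = $20
  F2→M2: 10 × $2 = $20
  F2→M3: 25 × $13 = $325
  F3→M2: 20 × $2 = $40
Total cost = $510.
So F2→M1 carries 10 crates.

10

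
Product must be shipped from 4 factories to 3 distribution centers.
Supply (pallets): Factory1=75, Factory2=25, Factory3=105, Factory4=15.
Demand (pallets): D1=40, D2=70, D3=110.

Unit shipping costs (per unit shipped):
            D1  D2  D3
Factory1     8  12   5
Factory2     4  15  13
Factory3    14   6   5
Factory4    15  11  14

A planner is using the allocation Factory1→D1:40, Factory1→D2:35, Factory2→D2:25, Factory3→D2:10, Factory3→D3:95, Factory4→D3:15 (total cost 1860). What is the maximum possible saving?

595

Current plan cost = 40·8 + 35·12 + 25·15 + 10·6 + 95·5 + 15·14 = 1860.
Optimal plan:
  Factory1–D1: 15 × 8 = 120
  Factory1–D3: 60 × 5 = 300
  Factory2–D1: 25 × 4 = 100
  Factory3–D2: 55 × 6 = 330
  Factory3–D3: 50 × 5 = 250
  Factory4–D2: 15 × 11 = 165
Optimal cost = 1265.
Saving = 1860 − 1265 = 595.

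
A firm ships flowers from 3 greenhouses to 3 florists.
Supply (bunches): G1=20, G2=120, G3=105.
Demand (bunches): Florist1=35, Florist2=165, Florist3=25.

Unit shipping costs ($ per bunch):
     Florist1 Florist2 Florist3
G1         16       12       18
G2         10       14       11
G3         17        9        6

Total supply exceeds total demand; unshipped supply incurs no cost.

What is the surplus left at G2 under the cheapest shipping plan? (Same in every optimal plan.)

An optimal plan:
  G1->Florist2: 20 bunches
  G2->Florist1: 35 bunches
  G2->Florist2: 65 bunches
  G3->Florist2: 80 bunches
  G3->Florist3: 25 bunches
Total cost = $2370.
G2 ships 100 of its 120, leaving 20.

20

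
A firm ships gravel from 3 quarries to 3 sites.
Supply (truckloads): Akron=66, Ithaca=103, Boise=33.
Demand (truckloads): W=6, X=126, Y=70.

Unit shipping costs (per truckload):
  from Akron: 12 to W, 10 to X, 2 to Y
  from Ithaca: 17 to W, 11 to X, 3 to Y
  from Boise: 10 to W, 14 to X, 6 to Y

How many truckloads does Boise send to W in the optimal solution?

6

Optimal shipments:
  Akron→X: 66 × 10 = 660
  Ithaca→X: 33 × 11 = 363
  Ithaca→Y: 70 × 3 = 210
  Boise→W: 6 × 10 = 60
  Boise→X: 27 × 14 = 378
Total cost = 1671.
So Boise→W carries 6 truckloads.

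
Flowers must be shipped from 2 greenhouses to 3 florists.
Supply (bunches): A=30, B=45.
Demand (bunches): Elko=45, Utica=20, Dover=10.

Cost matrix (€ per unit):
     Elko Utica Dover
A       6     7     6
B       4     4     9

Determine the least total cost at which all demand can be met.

An optimal shipping plan:
  A to Elko: 20 × €6 = €120
  A to Dover: 10 × €6 = €60
  B to Elko: 25 × €4 = €100
  B to Utica: 20 × €4 = €80
Total = 120 + 60 + 100 + 80 = €360.
(Supply check: A ships 30; B ships 45.)

360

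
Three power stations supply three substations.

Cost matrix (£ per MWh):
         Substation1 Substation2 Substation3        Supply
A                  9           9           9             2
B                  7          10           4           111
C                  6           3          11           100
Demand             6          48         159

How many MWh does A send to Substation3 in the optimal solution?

2

Optimal shipments:
  A to Substation3: 2 × £9 = £18
  B to Substation3: 111 × £4 = £444
  C to Substation1: 6 × £6 = £36
  C to Substation2: 48 × £3 = £144
  C to Substation3: 46 × £11 = £506
Total cost = £1148.
So A→Substation3 carries 2 MWh.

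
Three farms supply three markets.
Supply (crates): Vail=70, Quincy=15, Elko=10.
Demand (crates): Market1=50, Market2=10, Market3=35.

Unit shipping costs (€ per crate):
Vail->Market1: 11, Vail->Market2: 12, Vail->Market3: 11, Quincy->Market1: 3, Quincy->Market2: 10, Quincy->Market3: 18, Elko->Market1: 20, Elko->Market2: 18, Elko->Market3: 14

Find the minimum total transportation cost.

An optimal shipping plan:
  Vail->Market1: 35 × €11 = €385
  Vail->Market2: 10 × €12 = €120
  Vail->Market3: 25 × €11 = €275
  Quincy->Market1: 15 × €3 = €45
  Elko->Market3: 10 × €14 = €140
Total = 385 + 120 + 275 + 45 + 140 = €965.

965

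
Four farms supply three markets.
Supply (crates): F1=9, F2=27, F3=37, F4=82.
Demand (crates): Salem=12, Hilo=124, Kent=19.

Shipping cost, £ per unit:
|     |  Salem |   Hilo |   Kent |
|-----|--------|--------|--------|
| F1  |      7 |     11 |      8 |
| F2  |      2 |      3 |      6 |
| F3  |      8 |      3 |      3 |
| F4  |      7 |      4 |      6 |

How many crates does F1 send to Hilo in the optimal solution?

0

Solving gives:
  F1–Kent: 9 × £8 = £72
  F2–Salem: 12 × £2 = £24
  F2–Hilo: 15 × £3 = £45
  F3–Hilo: 27 × £3 = £81
  F3–Kent: 10 × £3 = £30
  F4–Hilo: 82 × £4 = £328
Total cost = £580.
The route F1→Hilo is not used.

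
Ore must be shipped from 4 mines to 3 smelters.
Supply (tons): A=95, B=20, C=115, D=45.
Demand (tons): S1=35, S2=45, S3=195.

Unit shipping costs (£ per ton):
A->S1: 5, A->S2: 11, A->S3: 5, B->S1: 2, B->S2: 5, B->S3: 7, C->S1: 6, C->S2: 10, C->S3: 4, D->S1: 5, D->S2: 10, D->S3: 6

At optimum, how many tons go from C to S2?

The minimum-cost plan:
  A–S1: 15 × £5 = £75
  A–S3: 80 × £5 = £400
  B–S2: 20 × £5 = £100
  C–S3: 115 × £4 = £460
  D–S1: 20 × £5 = £100
  D–S2: 25 × £10 = £250
Total cost = £1385.
The route C→S2 is not used.

0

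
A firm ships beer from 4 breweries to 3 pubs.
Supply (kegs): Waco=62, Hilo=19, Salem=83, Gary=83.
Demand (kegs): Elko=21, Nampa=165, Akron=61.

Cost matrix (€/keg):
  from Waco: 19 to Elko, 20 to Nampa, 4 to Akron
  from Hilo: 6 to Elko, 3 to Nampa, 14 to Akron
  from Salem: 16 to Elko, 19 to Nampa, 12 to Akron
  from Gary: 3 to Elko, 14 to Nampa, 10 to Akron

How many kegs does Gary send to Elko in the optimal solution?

Solving gives:
  Waco->Nampa: 1 × €20 = €20
  Waco->Akron: 61 × €4 = €244
  Hilo->Nampa: 19 × €3 = €57
  Salem->Nampa: 83 × €19 = €1577
  Gary->Elko: 21 × €3 = €63
  Gary->Nampa: 62 × €14 = €868
Total cost = €2829.
So Gary→Elko carries 21 kegs.

21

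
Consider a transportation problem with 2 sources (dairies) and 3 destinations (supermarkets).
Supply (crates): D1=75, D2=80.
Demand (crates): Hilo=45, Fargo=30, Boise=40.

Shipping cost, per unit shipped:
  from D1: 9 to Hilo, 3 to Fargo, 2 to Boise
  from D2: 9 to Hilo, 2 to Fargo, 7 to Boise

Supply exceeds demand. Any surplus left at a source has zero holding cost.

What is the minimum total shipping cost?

545

An optimal shipping plan:
  D1–Hilo: 35 × 9 = 315
  D1–Boise: 40 × 2 = 80
  D2–Hilo: 10 × 9 = 90
  D2–Fargo: 30 × 2 = 60
Total = 315 + 80 + 90 + 60 = 545.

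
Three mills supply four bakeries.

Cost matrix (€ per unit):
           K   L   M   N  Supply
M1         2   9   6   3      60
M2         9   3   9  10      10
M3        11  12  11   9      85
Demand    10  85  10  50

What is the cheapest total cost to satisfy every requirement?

An optimal shipping plan:
  M1 to K: 10 × €2 = €20
  M1 to N: 50 × €3 = €150
  M2 to L: 10 × €3 = €30
  M3 to L: 75 × €12 = €900
  M3 to M: 10 × €11 = €110
Total = 20 + 150 + 30 + 900 + 110 = €1210.

1210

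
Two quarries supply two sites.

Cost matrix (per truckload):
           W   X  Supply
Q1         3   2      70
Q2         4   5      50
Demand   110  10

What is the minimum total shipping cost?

An optimal shipping plan:
  Q1 to W: 60 truckloads
  Q1 to X: 10 truckloads
  Q2 to W: 50 truckloads
Total cost = 400.
(Supply check: Q1 ships 70; Q2 ships 50.)

400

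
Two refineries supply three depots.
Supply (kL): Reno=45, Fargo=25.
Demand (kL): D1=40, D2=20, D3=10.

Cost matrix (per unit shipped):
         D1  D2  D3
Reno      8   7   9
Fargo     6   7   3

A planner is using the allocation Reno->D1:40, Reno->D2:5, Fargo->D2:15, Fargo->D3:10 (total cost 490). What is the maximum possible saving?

Current plan cost = 40·8 + 5·7 + 15·7 + 10·3 = 490.
Optimal plan:
  Reno→D1: 25 × 8 = 200
  Reno→D2: 20 × 7 = 140
  Fargo→D1: 15 × 6 = 90
  Fargo→D3: 10 × 3 = 30
Optimal cost = 460.
Saving = 490 − 460 = 30.

30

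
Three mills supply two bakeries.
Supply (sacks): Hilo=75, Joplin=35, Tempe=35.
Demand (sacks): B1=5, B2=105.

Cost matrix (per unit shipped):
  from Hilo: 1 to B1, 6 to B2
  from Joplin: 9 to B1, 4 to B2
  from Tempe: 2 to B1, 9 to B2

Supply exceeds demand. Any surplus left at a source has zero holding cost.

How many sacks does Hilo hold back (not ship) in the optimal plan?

0

Minimum-cost shipments:
  Hilo–B1: 5 sacks
  Hilo–B2: 70 sacks
  Joplin–B2: 35 sacks
Total cost = 565.
Hilo ships 75 of its 75, leaving 0.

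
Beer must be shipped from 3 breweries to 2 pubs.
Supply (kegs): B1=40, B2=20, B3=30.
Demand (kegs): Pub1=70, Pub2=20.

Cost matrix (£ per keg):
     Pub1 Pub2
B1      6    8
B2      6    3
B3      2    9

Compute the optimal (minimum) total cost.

360

One minimum-cost allocation:
  B1→Pub1: 40 × £6 = £240
  B2→Pub2: 20 × £3 = £60
  B3→Pub1: 30 × £2 = £60
Total = 240 + 60 + 60 = £360.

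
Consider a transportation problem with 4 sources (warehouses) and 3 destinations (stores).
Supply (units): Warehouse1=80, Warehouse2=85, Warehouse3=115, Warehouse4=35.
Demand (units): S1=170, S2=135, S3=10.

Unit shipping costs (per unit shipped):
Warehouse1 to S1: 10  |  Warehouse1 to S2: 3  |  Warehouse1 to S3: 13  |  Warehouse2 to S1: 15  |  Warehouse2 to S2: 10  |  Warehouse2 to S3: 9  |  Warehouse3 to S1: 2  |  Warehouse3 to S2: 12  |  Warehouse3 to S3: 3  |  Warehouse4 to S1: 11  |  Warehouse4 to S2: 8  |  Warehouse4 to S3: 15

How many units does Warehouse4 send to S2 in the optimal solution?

0

The minimum-cost plan:
  Warehouse1->S2: 80 units
  Warehouse2->S1: 20 units
  Warehouse2->S2: 55 units
  Warehouse2->S3: 10 units
  Warehouse3->S1: 115 units
  Warehouse4->S1: 35 units
Total cost = 1795.
The route Warehouse4→S2 is not used.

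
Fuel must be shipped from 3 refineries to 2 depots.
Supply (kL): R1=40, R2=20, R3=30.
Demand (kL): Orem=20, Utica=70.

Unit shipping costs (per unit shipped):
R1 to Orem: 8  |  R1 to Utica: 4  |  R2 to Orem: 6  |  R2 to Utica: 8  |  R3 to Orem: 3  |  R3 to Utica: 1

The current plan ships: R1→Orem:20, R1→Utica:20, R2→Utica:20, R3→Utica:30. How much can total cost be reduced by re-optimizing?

120

Current plan cost = 20·8 + 20·4 + 20·8 + 30·1 = 430.
Optimal plan:
  R1 to Utica: 40 × 4 = 160
  R2 to Orem: 20 × 6 = 120
  R3 to Utica: 30 × 1 = 30
Optimal cost = 310.
Saving = 430 − 310 = 120.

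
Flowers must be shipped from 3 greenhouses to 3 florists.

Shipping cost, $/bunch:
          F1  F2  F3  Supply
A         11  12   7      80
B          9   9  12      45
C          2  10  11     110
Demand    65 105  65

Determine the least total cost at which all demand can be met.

An optimal shipping plan:
  A->F2: 15 bunches
  A->F3: 65 bunches
  B->F2: 45 bunches
  C->F1: 65 bunches
  C->F2: 45 bunches
Total cost = $1620.
(Supply check: A ships 80; B ships 45; C ships 110.)

1620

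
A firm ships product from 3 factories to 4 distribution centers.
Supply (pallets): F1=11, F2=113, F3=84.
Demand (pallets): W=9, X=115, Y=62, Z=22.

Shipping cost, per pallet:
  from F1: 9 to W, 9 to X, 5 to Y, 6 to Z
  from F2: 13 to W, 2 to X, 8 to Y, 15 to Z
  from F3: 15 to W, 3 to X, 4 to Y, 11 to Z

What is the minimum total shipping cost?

Optimal allocation:
  F1→Z: 11 × 6 = 66
  F2→W: 9 × 13 = 117
  F2→X: 104 × 2 = 208
  F3→X: 11 × 3 = 33
  F3→Y: 62 × 4 = 248
  F3→Z: 11 × 11 = 121
Total = 66 + 117 + 208 + 33 + 248 + 121 = 793.
(Supply check: F1 ships 11; F2 ships 113; F3 ships 84.)

793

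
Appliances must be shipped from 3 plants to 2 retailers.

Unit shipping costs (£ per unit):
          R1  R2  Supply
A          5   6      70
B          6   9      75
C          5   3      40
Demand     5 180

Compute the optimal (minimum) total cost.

1200

Optimal allocation:
  A->R2: 70 × £6 = £420
  B->R1: 5 × £6 = £30
  B->R2: 70 × £9 = £630
  C->R2: 40 × £3 = £120
Total = 420 + 30 + 630 + 120 = £1200.
(Supply check: A ships 70; B ships 75; C ships 40.)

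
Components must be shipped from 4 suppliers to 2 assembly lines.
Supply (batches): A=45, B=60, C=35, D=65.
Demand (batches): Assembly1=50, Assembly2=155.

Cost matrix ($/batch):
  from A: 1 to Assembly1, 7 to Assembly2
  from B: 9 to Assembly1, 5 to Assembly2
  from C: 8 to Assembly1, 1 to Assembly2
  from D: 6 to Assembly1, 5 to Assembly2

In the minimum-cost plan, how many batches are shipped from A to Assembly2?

Solving gives:
  A→Assembly1: 45 batches
  B→Assembly2: 60 batches
  C→Assembly2: 35 batches
  D→Assembly1: 5 batches
  D→Assembly2: 60 batches
Total cost = $710.
The route A→Assembly2 is not used.

0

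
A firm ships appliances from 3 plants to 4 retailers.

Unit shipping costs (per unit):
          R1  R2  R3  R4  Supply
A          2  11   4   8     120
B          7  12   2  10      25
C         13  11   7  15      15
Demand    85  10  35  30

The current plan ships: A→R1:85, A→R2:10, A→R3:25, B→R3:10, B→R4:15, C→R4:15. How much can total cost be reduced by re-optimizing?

150

Current plan cost = 85·2 + 10·11 + 25·4 + 10·2 + 15·10 + 15·15 = 775.
Optimal plan:
  A->R1: 85 units
  A->R3: 5 units
  A->R4: 30 units
  B->R3: 25 units
  C->R2: 10 units
  C->R3: 5 units
Optimal cost = 625.
Saving = 775 − 625 = 150.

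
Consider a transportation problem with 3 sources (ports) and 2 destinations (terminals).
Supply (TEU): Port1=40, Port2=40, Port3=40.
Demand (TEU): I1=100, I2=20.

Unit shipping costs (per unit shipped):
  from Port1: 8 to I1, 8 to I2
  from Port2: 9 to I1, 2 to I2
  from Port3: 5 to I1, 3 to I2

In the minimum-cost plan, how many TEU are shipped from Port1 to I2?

The minimum-cost plan:
  Port1 to I1: 40 × 8 = 320
  Port2 to I1: 20 × 9 = 180
  Port2 to I2: 20 × 2 = 40
  Port3 to I1: 40 × 5 = 200
Total cost = 740.
The route Port1→I2 is not used.

0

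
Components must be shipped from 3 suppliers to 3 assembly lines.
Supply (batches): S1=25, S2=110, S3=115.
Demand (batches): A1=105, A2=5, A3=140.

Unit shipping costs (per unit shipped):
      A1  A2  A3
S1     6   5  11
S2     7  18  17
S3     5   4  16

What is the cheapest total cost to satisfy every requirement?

2770

Optimal allocation:
  S1–A3: 25 × 11 = 275
  S2–A3: 110 × 17 = 1870
  S3–A1: 105 × 5 = 525
  S3–A2: 5 × 4 = 20
  S3–A3: 5 × 16 = 80
Total = 275 + 1870 + 525 + 20 + 80 = 2770.
(Supply check: S1 ships 25; S2 ships 110; S3 ships 115.)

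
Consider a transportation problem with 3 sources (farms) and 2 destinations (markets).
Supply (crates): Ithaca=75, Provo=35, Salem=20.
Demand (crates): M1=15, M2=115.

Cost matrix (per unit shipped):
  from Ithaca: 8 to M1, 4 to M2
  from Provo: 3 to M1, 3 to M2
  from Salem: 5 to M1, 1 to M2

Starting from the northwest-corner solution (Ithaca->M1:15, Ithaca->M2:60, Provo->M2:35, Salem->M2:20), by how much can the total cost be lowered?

60

Current plan cost = 15·8 + 60·4 + 35·3 + 20·1 = 485.
Optimal plan:
  Ithaca–M2: 75 × 4 = 300
  Provo–M1: 15 × 3 = 45
  Provo–M2: 20 × 3 = 60
  Salem–M2: 20 × 1 = 20
Optimal cost = 425.
Saving = 485 − 425 = 60.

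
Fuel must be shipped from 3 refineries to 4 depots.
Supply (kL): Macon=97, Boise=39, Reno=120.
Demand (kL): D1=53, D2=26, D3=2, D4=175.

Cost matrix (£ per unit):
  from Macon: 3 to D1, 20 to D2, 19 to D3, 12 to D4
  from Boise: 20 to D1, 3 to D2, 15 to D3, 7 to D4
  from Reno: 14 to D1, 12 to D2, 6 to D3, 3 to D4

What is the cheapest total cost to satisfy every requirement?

Optimal allocation:
  Macon–D1: 53 × £3 = £159
  Macon–D4: 44 × £12 = £528
  Boise–D2: 26 × £3 = £78
  Boise–D4: 13 × £7 = £91
  Reno–D3: 2 × £6 = £12
  Reno–D4: 118 × £3 = £354
Total = 159 + 528 + 78 + 91 + 12 + 354 = £1222.
(Supply check: Macon ships 97; Boise ships 39; Reno ships 120.)

1222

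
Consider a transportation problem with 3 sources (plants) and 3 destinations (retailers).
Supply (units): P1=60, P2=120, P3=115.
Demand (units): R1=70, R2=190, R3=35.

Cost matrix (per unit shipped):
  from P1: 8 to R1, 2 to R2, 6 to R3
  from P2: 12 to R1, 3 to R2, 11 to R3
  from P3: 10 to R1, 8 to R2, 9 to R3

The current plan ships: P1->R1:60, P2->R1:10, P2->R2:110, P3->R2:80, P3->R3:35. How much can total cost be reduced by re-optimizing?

Current plan cost = 60·8 + 10·12 + 110·3 + 80·8 + 35·9 = 1885.
Optimal plan:
  P1 to R2: 60 × 2 = 120
  P2 to R2: 120 × 3 = 360
  P3 to R1: 70 × 10 = 700
  P3 to R2: 10 × 8 = 80
  P3 to R3: 35 × 9 = 315
Optimal cost = 1575.
Saving = 1885 − 1575 = 310.

310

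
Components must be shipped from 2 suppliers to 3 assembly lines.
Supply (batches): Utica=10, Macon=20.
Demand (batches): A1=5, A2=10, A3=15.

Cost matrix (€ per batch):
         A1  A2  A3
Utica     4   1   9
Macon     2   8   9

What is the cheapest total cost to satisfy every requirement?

A cheapest plan:
  Utica to A2: 10 × €1 = €10
  Macon to A1: 5 × €2 = €10
  Macon to A3: 15 × €9 = €135
Total = 10 + 10 + 135 = €155.

155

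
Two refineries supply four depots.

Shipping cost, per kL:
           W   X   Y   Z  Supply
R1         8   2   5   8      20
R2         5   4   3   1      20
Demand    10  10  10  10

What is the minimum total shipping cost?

130

An optimal shipping plan:
  R1 to X: 10 × 2 = 20
  R1 to Y: 10 × 5 = 50
  R2 to W: 10 × 5 = 50
  R2 to Z: 10 × 1 = 10
Total = 20 + 50 + 50 + 10 = 130.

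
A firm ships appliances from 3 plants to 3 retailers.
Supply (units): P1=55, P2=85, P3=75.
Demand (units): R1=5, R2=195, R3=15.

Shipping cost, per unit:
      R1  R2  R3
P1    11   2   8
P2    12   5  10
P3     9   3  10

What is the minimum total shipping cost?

Optimal allocation:
  P1→R2: 55 × 2 = 110
  P2→R2: 70 × 5 = 350
  P2→R3: 15 × 10 = 150
  P3→R1: 5 × 9 = 45
  P3→R2: 70 × 3 = 210
Total = 110 + 350 + 150 + 45 + 210 = 865.
(Supply check: P1 ships 55; P2 ships 85; P3 ships 75.)

865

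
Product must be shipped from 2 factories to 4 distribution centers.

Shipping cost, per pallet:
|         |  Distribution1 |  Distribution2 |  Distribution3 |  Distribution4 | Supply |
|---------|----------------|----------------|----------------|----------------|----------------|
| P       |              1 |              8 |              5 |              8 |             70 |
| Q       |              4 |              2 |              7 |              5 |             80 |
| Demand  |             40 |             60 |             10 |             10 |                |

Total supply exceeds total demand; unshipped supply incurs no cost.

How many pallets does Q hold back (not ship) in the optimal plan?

10

An optimal plan:
  P→Distribution1: 40 × 1 = 40
  P→Distribution3: 10 × 5 = 50
  Q→Distribution2: 60 × 2 = 120
  Q→Distribution4: 10 × 5 = 50
Total cost = 260.
Q ships 70 of its 80, leaving 10.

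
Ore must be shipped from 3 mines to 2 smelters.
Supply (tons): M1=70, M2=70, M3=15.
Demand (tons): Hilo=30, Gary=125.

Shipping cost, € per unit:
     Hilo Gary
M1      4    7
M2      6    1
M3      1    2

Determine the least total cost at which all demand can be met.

500

An optimal shipping plan:
  M1–Hilo: 30 × €4 = €120
  M1–Gary: 40 × €7 = €280
  M2–Gary: 70 × €1 = €70
  M3–Gary: 15 × €2 = €30
Total = 120 + 280 + 70 + 30 = €500.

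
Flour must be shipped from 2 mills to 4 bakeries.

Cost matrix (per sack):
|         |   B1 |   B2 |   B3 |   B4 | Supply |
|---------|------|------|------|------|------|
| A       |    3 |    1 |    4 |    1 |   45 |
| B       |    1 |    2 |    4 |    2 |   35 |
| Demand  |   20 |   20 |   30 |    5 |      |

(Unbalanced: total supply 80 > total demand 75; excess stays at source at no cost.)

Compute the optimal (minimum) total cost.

One minimum-cost allocation:
  A->B2: 20 sacks
  A->B3: 20 sacks
  A->B4: 5 sacks
  B->B1: 20 sacks
  B->B3: 10 sacks
Total cost = 165.

165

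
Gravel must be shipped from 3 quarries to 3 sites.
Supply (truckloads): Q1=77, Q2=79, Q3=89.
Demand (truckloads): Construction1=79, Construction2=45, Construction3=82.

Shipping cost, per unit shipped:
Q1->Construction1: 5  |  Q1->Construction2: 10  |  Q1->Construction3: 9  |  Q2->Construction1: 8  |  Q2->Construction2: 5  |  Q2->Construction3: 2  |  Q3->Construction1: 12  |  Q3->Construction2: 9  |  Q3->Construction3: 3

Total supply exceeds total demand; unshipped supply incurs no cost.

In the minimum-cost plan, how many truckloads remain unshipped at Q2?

An optimal plan:
  Q1→Construction1: 77 × 5 = 385
  Q2→Construction1: 2 × 8 = 16
  Q2→Construction2: 45 × 5 = 225
  Q2→Construction3: 32 × 2 = 64
  Q3→Construction3: 50 × 3 = 150
Total cost = 840.
Q2 ships 79 of its 79, leaving 0.

0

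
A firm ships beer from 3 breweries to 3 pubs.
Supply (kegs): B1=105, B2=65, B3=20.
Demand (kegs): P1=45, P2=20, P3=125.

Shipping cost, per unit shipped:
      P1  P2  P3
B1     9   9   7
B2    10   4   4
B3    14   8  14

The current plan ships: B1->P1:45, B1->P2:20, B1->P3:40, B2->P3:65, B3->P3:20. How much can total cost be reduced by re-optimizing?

160

Current plan cost = 45·9 + 20·9 + 40·7 + 65·4 + 20·14 = 1405.
Optimal plan:
  B1→P1: 45 × 9 = 405
  B1→P3: 60 × 7 = 420
  B2→P3: 65 × 4 = 260
  B3→P2: 20 × 8 = 160
Optimal cost = 1245.
Saving = 1405 − 1245 = 160.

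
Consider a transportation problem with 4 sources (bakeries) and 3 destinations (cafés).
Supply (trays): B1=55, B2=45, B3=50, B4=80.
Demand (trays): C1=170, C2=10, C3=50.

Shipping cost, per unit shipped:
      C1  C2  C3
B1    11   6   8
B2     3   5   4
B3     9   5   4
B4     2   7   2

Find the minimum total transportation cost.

1050

An optimal shipping plan:
  B1→C1: 45 trays
  B1→C2: 10 trays
  B2→C1: 45 trays
  B3→C3: 50 trays
  B4→C1: 80 trays
Total cost = 1050.
(Supply check: B1 ships 55; B2 ships 45; B3 ships 50; B4 ships 80.)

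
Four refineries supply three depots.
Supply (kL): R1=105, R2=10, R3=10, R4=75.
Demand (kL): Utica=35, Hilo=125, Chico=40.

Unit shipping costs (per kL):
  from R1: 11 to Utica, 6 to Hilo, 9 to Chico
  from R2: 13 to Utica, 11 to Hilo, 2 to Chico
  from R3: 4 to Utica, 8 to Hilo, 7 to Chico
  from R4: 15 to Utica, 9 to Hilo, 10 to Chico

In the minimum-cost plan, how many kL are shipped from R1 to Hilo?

80

The minimum-cost plan:
  R1 to Utica: 25 × 11 = 275
  R1 to Hilo: 80 × 6 = 480
  R2 to Chico: 10 × 2 = 20
  R3 to Utica: 10 × 4 = 40
  R4 to Hilo: 45 × 9 = 405
  R4 to Chico: 30 × 10 = 300
Total cost = 1520.
So R1→Hilo carries 80 kL.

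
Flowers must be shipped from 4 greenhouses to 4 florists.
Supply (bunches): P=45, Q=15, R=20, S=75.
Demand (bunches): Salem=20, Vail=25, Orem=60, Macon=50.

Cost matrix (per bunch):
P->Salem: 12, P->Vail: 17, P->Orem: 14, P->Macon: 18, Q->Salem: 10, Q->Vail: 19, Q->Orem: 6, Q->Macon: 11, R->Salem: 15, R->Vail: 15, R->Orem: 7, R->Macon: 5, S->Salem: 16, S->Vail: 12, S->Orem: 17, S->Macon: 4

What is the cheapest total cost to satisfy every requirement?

Optimal allocation:
  P→Salem: 20 × 12 = 240
  P→Orem: 25 × 14 = 350
  Q→Orem: 15 × 6 = 90
  R→Orem: 20 × 7 = 140
  S→Vail: 25 × 12 = 300
  S→Macon: 50 × 4 = 200
Total = 240 + 350 + 90 + 140 + 300 + 200 = 1320.
(Supply check: P ships 45; Q ships 15; R ships 20; S ships 75.)

1320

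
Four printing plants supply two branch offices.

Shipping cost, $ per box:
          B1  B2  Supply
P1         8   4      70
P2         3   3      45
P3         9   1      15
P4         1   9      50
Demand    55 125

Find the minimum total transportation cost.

480

One minimum-cost allocation:
  P1 to B2: 70 × $4 = $280
  P2 to B1: 5 × $3 = $15
  P2 to B2: 40 × $3 = $120
  P3 to B2: 15 × $1 = $15
  P4 to B1: 50 × $1 = $50
Total = 280 + 15 + 120 + 15 + 50 = $480.
(Supply check: P1 ships 70; P2 ships 45; P3 ships 15; P4 ships 50.)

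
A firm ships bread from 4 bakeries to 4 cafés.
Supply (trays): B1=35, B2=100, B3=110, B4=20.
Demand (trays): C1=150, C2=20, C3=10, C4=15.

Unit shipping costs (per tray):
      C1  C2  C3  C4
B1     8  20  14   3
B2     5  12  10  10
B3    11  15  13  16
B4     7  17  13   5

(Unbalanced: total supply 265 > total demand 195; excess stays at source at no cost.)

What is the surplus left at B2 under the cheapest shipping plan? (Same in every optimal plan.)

An optimal plan:
  B1→C1: 20 × 8 = 160
  B1→C4: 15 × 3 = 45
  B2→C1: 100 × 5 = 500
  B3→C1: 10 × 11 = 110
  B3→C2: 20 × 15 = 300
  B3→C3: 10 × 13 = 130
  B4→C1: 20 × 7 = 140
Total cost = 1385.
B2 ships 100 of its 100, leaving 0.

0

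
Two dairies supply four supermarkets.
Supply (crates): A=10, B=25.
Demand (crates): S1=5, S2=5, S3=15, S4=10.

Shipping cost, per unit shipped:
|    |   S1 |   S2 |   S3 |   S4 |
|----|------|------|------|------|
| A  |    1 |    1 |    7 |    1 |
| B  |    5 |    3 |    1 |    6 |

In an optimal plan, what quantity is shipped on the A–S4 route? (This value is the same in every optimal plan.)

10

Optimal shipments:
  A→S4: 10 crates
  B→S1: 5 crates
  B→S2: 5 crates
  B→S3: 15 crates
Total cost = 65.
So A→S4 carries 10 crates.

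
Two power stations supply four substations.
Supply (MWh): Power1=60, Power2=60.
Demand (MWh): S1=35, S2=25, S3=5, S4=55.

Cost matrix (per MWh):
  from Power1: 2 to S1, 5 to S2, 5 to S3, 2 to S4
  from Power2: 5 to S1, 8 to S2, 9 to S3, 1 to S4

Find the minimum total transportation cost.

A cheapest plan:
  Power1 to S1: 35 × 2 = 70
  Power1 to S2: 20 × 5 = 100
  Power1 to S3: 5 × 5 = 25
  Power2 to S2: 5 × 8 = 40
  Power2 to S4: 55 × 1 = 55
Total = 70 + 100 + 25 + 40 + 55 = 290.
(Supply check: Power1 ships 60; Power2 ships 60.)

290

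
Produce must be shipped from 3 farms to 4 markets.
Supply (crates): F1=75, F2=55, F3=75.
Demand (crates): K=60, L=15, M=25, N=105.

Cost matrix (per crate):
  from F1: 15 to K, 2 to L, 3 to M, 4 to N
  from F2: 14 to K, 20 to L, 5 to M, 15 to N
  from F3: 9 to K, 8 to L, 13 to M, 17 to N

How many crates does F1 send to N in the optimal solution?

75

Solving gives:
  F1->N: 75 × 4 = 300
  F2->M: 25 × 5 = 125
  F2->N: 30 × 15 = 450
  F3->K: 60 × 9 = 540
  F3->L: 15 × 8 = 120
Total cost = 1535.
So F1→N carries 75 crates.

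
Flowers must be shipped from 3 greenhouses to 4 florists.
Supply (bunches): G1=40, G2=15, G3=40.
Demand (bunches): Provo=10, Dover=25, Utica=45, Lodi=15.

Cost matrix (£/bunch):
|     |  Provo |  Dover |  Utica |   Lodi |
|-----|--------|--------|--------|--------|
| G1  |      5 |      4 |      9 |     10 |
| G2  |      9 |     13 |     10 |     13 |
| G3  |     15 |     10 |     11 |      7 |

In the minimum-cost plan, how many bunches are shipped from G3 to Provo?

Optimal shipments:
  G1 to Provo: 10 bunches
  G1 to Dover: 25 bunches
  G1 to Utica: 5 bunches
  G2 to Utica: 15 bunches
  G3 to Utica: 25 bunches
  G3 to Lodi: 15 bunches
Total cost = £725.
The route G3→Provo is not used.

0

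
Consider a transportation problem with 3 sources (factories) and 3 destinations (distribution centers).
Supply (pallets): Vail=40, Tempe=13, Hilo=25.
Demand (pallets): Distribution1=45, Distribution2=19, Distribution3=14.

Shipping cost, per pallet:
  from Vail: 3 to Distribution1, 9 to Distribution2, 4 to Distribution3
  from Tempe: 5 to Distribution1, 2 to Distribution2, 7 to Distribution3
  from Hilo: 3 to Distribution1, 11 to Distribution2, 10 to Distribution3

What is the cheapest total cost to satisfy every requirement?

271

A cheapest plan:
  Vail→Distribution1: 20 × 3 = 60
  Vail→Distribution2: 6 × 9 = 54
  Vail→Distribution3: 14 × 4 = 56
  Tempe→Distribution2: 13 × 2 = 26
  Hilo→Distribution1: 25 × 3 = 75
Total = 60 + 54 + 56 + 26 + 75 = 271.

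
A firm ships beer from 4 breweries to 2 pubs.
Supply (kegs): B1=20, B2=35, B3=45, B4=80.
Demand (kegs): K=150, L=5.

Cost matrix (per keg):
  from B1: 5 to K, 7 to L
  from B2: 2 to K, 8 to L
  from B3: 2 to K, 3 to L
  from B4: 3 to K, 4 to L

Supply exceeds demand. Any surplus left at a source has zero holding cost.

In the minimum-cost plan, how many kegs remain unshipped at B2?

0

An optimal plan:
  B2→K: 35 × 2 = 70
  B3→K: 45 × 2 = 90
  B4→K: 70 × 3 = 210
  B4→L: 5 × 4 = 20
Total cost = 390.
B2 ships 35 of its 35, leaving 0.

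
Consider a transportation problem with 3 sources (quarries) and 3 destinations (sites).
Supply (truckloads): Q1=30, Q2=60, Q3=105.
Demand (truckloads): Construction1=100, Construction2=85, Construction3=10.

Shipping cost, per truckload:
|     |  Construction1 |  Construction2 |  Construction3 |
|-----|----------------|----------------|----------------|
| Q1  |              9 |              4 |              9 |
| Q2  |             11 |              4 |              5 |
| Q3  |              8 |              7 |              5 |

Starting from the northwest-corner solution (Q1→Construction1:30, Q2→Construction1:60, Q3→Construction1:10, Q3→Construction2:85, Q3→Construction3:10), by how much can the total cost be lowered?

465

Current plan cost = 30·9 + 60·11 + 10·8 + 85·7 + 10·5 = 1655.
Optimal plan:
  Q1->Construction2: 30 × 4 = 120
  Q2->Construction2: 55 × 4 = 220
  Q2->Construction3: 5 × 5 = 25
  Q3->Construction1: 100 × 8 = 800
  Q3->Construction3: 5 × 5 = 25
Optimal cost = 1190.
Saving = 1655 − 1190 = 465.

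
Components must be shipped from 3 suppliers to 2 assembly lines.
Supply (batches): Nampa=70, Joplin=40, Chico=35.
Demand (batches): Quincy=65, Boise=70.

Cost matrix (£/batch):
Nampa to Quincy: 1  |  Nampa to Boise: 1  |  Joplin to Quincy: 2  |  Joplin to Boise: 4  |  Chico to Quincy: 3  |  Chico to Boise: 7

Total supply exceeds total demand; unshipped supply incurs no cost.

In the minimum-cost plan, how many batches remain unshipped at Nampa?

An optimal plan:
  Nampa to Boise: 70 × £1 = £70
  Joplin to Quincy: 40 × £2 = £80
  Chico to Quincy: 25 × £3 = £75
Total cost = £225.
Nampa ships 70 of its 70, leaving 0.

0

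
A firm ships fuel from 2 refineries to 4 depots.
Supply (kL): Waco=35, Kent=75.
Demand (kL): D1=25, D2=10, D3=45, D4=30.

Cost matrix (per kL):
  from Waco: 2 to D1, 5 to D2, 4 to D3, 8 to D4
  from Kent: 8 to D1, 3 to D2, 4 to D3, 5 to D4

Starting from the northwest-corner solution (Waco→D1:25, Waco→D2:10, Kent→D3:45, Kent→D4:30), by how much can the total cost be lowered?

20

Current plan cost = 25·2 + 10·5 + 45·4 + 30·5 = 430.
Optimal plan:
  Waco→D1: 25 × 2 = 50
  Waco→D3: 10 × 4 = 40
  Kent→D2: 10 × 3 = 30
  Kent→D3: 35 × 4 = 140
  Kent→D4: 30 × 5 = 150
Optimal cost = 410.
Saving = 430 − 410 = 20.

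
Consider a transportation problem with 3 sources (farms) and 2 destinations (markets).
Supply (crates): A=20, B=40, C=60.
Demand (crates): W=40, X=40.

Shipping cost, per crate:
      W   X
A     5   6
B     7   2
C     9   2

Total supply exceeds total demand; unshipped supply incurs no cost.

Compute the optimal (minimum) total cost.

320

Optimal allocation:
  A→W: 20 × 5 = 100
  B→W: 20 × 7 = 140
  C→X: 40 × 2 = 80
Total = 100 + 140 + 80 = 320.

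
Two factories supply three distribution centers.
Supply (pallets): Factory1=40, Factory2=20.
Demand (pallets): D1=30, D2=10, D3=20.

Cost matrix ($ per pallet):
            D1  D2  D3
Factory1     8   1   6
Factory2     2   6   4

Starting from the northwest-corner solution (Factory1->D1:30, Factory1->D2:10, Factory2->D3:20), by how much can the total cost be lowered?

Current plan cost = 30·8 + 10·1 + 20·4 = $330.
Optimal plan:
  Factory1->D1: 10 pallets
  Factory1->D2: 10 pallets
  Factory1->D3: 20 pallets
  Factory2->D1: 20 pallets
Optimal cost = $250.
Saving = 330 − 250 = $80.

80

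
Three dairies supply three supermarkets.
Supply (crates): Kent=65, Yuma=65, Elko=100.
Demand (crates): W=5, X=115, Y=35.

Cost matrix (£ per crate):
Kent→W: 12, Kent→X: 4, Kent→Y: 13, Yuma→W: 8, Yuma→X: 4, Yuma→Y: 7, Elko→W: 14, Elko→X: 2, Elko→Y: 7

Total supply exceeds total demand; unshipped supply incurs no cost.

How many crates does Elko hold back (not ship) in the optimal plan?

0

An optimal plan:
  Kent to X: 15 × £4 = £60
  Yuma to W: 5 × £8 = £40
  Yuma to Y: 35 × £7 = £245
  Elko to X: 100 × £2 = £200
Total cost = £545.
Elko ships 100 of its 100, leaving 0.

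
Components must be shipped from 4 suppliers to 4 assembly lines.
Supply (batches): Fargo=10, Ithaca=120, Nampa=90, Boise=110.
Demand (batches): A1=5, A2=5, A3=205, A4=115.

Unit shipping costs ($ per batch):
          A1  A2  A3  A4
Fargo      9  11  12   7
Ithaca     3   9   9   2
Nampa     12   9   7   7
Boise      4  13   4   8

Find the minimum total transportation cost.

1430

A cheapest plan:
  Fargo→A2: 5 × $11 = $55
  Fargo→A3: 5 × $12 = $60
  Ithaca→A1: 5 × $3 = $15
  Ithaca→A4: 115 × $2 = $230
  Nampa→A3: 90 × $7 = $630
  Boise→A3: 110 × $4 = $440
Total = 55 + 60 + 15 + 230 + 630 + 440 = $1430.
(Supply check: Fargo ships 10; Ithaca ships 120; Nampa ships 90; Boise ships 110.)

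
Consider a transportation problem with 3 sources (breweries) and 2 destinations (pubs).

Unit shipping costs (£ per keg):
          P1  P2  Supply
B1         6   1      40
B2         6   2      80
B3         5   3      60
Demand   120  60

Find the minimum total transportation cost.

740

Optimal allocation:
  B1->P2: 40 × £1 = £40
  B2->P1: 60 × £6 = £360
  B2->P2: 20 × £2 = £40
  B3->P1: 60 × £5 = £300
Total = 40 + 360 + 40 + 300 = £740.
(Supply check: B1 ships 40; B2 ships 80; B3 ships 60.)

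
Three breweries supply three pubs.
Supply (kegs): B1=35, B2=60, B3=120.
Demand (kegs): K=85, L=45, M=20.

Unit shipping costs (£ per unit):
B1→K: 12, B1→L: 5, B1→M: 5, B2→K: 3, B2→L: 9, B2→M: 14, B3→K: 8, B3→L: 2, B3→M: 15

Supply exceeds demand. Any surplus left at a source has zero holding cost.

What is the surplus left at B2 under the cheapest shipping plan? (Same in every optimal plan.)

0

Minimum-cost shipments:
  B1→M: 20 × £5 = £100
  B2→K: 60 × £3 = £180
  B3→K: 25 × £8 = £200
  B3→L: 45 × £2 = £90
Total cost = £570.
B2 ships 60 of its 60, leaving 0.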